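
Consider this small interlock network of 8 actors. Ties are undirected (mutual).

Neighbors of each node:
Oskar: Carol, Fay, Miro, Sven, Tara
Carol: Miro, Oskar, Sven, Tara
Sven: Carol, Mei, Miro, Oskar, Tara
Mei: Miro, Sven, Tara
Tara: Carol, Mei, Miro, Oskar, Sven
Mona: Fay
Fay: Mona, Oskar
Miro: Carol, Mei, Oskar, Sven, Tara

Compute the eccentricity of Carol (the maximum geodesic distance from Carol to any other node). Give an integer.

Distances from Carol: Fay:2, Mei:2, Miro:1, Mona:3, Oskar:1, Sven:1, Tara:1.
The largest is 3 (to Mona), so the eccentricity of Carol is 3.

3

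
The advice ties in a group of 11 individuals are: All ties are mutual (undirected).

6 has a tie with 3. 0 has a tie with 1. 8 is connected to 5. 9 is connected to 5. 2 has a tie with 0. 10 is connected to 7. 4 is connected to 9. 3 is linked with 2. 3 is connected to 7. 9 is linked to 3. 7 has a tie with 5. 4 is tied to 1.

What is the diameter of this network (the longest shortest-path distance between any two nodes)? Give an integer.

Eccentricity of each node (its greatest distance to any other): 0:5, 1:5, 2:4, 3:3, 4:4, 5:4, 6:4, 7:4, 8:5, 9:3, 10:5.
The maximum eccentricity is 5, realized for instance by the pair 10–1 via 10 – 7 – 3 – 2 – 0 – 1. So the diameter is 5.

5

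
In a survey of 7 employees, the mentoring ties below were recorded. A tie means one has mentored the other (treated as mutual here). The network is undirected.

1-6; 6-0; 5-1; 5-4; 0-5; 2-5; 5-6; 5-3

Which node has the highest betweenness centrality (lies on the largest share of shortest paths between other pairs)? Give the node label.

5

Unnormalized betweenness of each node: 0:0, 1:0, 2:0, 3:0, 4:0, 5:25/2, 6:1/2.
5 has the largest value, 25/2, making it the main broker — the node through which the most shortest paths run.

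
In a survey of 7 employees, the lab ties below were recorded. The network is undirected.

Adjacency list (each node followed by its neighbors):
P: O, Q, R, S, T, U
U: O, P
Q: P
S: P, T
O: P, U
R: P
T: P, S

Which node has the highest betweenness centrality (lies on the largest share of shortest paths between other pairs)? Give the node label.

Unnormalized betweenness of each node: O:0, P:13, Q:0, R:0, S:0, T:0, U:0.
P has the largest value, 13, making it the main broker — the node through which the most shortest paths run.

P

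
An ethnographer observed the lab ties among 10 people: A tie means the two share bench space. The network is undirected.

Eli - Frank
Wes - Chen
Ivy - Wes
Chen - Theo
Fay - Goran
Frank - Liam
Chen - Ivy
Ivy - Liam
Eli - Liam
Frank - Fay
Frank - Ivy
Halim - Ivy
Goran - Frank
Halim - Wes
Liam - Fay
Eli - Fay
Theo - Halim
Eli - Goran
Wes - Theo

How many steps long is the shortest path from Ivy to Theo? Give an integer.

2

One shortest route is Ivy – Wes – Theo, which uses 2 edges, and Ivy and Theo are not directly tied, so nothing shorter exists. So d(Ivy,Theo) = 2.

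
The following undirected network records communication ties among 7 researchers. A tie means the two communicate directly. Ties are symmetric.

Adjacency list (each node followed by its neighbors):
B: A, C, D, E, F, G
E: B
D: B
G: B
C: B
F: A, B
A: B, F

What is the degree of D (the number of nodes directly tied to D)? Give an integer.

D is directly tied to B. That is 1 neighbor, so the degree of D is 1.

1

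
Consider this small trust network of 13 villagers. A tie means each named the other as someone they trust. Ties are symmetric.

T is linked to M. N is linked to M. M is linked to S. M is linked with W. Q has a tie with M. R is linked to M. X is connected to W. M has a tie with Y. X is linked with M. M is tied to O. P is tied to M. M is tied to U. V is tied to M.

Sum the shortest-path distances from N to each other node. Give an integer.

Distances from N: M:1, O:2, P:2, Q:2, R:2, S:2, T:2, U:2, V:2, W:2, X:2, Y:2.
Sum = 1 + 2 + 2 + 2 + 2 + 2 + 2 + 2 + 2 + 2 + 2 + 2 = 23.

23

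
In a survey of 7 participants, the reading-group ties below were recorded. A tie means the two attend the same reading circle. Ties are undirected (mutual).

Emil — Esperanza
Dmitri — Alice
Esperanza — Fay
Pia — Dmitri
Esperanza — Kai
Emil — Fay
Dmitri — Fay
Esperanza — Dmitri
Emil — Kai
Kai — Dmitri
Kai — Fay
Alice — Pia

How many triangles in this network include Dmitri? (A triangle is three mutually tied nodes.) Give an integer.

Dmitri's neighbors: Alice, Esperanza, Fay, Kai, and Pia.
Neighbor pairs that are themselves tied: Dmitri–Alice–Pia; Dmitri–Esperanza–Fay; Dmitri–Esperanza–Kai; Dmitri–Fay–Kai. Each forms one triangle with Dmitri, for 4 in total.

4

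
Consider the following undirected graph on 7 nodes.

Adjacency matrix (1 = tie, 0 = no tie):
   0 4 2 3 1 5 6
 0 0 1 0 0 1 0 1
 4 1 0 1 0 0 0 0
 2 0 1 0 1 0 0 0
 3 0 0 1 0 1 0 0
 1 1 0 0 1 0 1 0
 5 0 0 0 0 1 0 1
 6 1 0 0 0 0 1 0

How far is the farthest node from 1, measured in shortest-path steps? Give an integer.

Distances from 1: 0:1, 2:2, 3:1, 4:2, 5:1, 6:2.
The largest is 2 (to 4, 6, and 2), so the eccentricity of 1 is 2.

2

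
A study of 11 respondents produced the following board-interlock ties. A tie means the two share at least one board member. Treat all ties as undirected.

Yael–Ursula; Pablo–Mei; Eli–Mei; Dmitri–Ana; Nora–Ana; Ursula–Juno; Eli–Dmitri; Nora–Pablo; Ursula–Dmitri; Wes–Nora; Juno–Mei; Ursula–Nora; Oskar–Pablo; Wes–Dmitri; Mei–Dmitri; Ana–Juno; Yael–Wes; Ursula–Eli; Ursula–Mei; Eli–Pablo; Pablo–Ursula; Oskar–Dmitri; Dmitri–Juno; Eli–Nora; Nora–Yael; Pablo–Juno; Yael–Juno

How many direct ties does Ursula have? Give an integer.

Ursula is directly tied to Dmitri, Eli, Juno, Mei, Nora, Pablo, and Yael. That is 7 neighbors, so the degree of Ursula is 7.

7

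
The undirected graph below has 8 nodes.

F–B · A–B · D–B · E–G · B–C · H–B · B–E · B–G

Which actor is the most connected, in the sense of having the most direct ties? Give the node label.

Degrees — A:1, B:7, C:1, D:1, E:2, F:1, G:2, H:1.
The maximum is 7, attained only by B.

B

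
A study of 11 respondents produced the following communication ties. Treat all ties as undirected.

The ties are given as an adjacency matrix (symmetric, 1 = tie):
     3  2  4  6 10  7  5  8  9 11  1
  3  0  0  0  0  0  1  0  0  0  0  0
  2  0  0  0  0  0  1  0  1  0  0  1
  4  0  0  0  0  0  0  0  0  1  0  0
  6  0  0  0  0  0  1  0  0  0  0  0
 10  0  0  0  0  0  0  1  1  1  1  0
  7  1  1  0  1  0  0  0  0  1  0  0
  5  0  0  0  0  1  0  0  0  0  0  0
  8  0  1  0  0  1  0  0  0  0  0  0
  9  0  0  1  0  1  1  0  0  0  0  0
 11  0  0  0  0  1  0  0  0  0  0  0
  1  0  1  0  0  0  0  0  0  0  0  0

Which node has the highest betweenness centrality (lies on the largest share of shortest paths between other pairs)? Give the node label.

Unnormalized betweenness of each node: 1:0, 2:12, 3:0, 4:0, 5:0, 6:0, 7:21, 8:6, 9:18, 10:19, 11:0.
7 has the largest value, 21, making it the main broker — the node through which the most shortest paths run.

7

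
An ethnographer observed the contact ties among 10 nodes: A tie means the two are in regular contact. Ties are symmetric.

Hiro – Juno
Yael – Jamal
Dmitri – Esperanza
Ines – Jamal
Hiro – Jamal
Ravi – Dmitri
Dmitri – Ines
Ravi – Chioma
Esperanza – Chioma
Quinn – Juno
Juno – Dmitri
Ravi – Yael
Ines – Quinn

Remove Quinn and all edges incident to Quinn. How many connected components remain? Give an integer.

1

Quinn's neighbors (Ines and Juno) remain reachable from one another through other ties, so the rest of the network stays in one piece.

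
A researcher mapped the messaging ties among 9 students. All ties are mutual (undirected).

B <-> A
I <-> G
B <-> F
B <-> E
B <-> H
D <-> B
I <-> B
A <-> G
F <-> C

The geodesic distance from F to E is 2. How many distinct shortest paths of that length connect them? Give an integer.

The shortest distance is 2, and the only length-2 path is F–B–E. So there is exactly 1 shortest path.

1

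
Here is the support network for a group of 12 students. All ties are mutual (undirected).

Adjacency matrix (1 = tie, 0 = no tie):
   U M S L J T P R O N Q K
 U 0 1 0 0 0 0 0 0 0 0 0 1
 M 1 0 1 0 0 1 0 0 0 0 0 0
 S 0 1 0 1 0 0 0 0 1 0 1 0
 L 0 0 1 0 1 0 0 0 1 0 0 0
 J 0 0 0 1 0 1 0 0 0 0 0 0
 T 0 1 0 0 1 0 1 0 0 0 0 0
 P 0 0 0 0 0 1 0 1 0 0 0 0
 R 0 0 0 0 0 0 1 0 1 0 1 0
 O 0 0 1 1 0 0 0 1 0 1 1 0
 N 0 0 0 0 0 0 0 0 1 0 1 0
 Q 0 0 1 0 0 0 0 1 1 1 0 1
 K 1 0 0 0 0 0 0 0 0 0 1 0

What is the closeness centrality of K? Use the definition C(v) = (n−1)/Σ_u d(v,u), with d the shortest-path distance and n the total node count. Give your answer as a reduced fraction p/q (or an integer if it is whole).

Distances from K: J:4, L:3, M:2, N:2, O:2, P:3, Q:1, R:2, S:2, T:3, U:1. Sum = 25.
n = 12, so closeness = 11/25.

11/25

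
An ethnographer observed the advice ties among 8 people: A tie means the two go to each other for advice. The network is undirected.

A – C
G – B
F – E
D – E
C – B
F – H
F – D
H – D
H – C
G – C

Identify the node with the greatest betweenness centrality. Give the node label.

Unnormalized betweenness of each node: A:0, B:0, C:14, D:5/2, E:0, F:5/2, G:0, H:12.
C has the largest value, 14, making it the main broker — the node through which the most shortest paths run.

C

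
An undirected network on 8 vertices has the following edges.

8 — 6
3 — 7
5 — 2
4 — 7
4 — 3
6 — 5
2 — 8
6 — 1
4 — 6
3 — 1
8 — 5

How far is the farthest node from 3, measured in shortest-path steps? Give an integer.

4

Distances from 3: 1:1, 2:4, 4:1, 5:3, 6:2, 7:1, 8:3.
The largest is 4 (to 2), so the eccentricity of 3 is 4.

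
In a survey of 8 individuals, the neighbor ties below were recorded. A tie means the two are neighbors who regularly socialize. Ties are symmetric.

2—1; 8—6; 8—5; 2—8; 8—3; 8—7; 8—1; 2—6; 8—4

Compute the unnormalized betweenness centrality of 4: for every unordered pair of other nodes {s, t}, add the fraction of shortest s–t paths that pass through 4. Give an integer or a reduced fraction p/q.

0

No shortest path between any pair of other nodes passes through 4.
Summing the contributions gives betweenness(4) = 0.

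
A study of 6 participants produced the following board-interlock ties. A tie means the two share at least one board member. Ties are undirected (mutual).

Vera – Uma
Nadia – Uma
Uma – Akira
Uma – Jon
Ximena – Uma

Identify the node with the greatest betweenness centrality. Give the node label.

Unnormalized betweenness of each node: Akira:0, Jon:0, Nadia:0, Uma:10, Vera:0, Ximena:0.
Uma has the largest value, 10, making it the main broker — the node through which the most shortest paths run.

Uma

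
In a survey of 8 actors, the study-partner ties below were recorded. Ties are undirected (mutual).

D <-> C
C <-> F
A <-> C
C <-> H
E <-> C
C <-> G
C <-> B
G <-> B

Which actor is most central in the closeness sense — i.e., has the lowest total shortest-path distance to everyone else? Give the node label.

Farness (sum of distances to all others) for each node — A:13, B:12, C:7, D:13, E:13, F:13, G:12, H:13.
The smallest farness is 7, for C, so C has the highest closeness.

C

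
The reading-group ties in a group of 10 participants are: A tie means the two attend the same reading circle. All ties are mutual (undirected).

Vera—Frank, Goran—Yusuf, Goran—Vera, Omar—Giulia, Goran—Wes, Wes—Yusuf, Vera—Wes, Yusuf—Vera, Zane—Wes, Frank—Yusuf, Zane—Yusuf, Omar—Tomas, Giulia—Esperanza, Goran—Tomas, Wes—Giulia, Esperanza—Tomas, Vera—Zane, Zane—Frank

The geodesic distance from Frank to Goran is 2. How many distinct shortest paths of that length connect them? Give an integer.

The shortest distance is 2. The length-2 paths are: Frank–Yusuf–Goran; Frank–Vera–Goran.
That gives 2 distinct shortest paths.

2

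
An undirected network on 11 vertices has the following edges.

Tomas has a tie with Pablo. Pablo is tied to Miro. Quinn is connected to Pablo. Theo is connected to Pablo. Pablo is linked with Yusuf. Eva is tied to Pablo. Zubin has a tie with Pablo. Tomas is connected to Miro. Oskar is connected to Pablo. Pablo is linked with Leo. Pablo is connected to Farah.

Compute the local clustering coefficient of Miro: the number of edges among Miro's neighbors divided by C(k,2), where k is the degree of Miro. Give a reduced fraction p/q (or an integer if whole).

1

Miro's neighbors: Pablo and Tomas (k = 2).
Possible neighbor pairs: C(2,2) = 1. Edges among them: Pablo–Tomas → e = 1.
Clustering(Miro) = 1/1.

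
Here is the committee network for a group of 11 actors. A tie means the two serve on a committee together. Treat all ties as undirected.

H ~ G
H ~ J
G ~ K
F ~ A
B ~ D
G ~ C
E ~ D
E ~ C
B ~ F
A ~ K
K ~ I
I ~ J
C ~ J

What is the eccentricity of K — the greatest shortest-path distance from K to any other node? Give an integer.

Distances from K: A:1, B:3, C:2, D:4, E:3, F:2, G:1, H:2, I:1, J:2.
The largest is 4 (to D), so the eccentricity of K is 4.

4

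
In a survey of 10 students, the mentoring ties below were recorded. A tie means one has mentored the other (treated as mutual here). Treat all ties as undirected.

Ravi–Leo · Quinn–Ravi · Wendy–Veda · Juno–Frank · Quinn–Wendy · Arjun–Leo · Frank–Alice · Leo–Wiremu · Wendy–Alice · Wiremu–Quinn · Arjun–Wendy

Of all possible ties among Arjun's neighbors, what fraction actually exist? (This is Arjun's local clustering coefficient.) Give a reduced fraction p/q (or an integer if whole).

Arjun's neighbors: Leo and Wendy (k = 2).
Possible neighbor pairs: C(2,2) = 1. Edges among them: none → e = 0.
Clustering(Arjun) = 0/1.

0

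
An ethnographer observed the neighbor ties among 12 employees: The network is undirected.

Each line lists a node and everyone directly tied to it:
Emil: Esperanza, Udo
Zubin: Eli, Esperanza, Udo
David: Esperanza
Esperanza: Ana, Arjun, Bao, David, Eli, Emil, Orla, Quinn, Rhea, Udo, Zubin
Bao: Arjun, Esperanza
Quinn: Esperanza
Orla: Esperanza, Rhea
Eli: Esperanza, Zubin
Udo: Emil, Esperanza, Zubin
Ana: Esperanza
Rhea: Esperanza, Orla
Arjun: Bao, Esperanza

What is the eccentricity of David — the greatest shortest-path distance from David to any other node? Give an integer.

Distances from David: Ana:2, Arjun:2, Bao:2, Eli:2, Emil:2, Esperanza:1, Orla:2, Quinn:2, Rhea:2, Udo:2, Zubin:2.
The largest is 2 (to Orla, Eli, Quinn, Ana, Udo, Bao, Zubin, Emil, Arjun, and Rhea), so the eccentricity of David is 2.

2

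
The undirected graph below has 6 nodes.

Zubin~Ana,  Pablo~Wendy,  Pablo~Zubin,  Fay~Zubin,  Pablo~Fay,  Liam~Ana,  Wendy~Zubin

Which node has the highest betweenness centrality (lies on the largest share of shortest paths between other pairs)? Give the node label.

Unnormalized betweenness of each node: Ana:4, Fay:0, Liam:0, Pablo:1/2, Wendy:0, Zubin:13/2.
Zubin has the largest value, 13/2, making it the main broker — the node through which the most shortest paths run.

Zubin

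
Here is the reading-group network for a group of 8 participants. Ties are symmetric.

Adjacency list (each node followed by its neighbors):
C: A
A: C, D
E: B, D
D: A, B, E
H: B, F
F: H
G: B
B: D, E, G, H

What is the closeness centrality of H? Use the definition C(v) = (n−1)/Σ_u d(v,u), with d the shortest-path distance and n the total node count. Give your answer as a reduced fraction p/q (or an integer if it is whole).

7/15

Distances from H: A:3, B:1, C:4, D:2, E:2, F:1, G:2. Sum = 15.
n = 8, so closeness = 7/15.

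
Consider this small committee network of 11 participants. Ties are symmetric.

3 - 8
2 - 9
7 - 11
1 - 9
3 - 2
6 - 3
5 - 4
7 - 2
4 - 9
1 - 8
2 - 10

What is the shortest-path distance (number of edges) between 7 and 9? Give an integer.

2

One shortest route is 7 – 2 – 9, which uses 2 edges, and 7 and 9 are not directly tied, so nothing shorter exists. So d(7,9) = 2.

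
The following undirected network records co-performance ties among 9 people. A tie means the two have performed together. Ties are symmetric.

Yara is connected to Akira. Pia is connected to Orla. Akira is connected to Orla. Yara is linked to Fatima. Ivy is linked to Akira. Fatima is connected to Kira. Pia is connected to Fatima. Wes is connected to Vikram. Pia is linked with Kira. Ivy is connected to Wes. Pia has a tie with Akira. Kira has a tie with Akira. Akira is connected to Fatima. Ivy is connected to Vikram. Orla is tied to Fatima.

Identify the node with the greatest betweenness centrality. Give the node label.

Unnormalized betweenness of each node: Akira:101/6, Fatima:11/6, Ivy:12, Kira:0, Orla:0, Pia:1/3, Vikram:0, Wes:0, Yara:0.
Akira has the largest value, 101/6, making it the main broker — the node through which the most shortest paths run.

Akira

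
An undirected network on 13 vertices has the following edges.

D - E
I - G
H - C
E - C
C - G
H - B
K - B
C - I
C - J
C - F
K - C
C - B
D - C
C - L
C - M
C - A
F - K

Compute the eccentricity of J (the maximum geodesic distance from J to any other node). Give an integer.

Distances from J: A:2, B:2, C:1, D:2, E:2, F:2, G:2, H:2, I:2, K:2, L:2, M:2.
The largest is 2 (to K, I, M, F, G, A, E, D, H, B, and L), so the eccentricity of J is 2.

2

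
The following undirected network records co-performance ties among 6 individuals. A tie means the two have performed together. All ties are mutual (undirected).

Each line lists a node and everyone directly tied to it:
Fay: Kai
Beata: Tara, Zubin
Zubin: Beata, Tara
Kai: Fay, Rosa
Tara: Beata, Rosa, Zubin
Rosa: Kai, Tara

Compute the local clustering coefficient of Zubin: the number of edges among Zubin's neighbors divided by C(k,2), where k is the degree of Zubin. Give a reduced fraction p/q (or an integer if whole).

Zubin's neighbors: Beata and Tara (k = 2).
Possible neighbor pairs: C(2,2) = 1. Edges among them: Beata–Tara → e = 1.
Clustering(Zubin) = 1/1.

1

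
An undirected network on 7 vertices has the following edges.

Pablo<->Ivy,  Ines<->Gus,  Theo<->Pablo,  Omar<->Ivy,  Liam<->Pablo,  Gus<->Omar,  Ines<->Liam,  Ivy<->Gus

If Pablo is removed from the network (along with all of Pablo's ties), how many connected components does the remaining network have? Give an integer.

Without Pablo, the remaining ties split the others into: {Gus, Ines, Ivy, Liam, Omar}; {Theo}.
That's 2 separate components.

2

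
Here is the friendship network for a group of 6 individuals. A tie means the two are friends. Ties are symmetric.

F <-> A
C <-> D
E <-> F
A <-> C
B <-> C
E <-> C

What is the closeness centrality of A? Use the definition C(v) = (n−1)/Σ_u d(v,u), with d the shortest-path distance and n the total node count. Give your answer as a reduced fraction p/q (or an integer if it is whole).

Distances from A: B:2, C:1, D:2, E:2, F:1. Sum = 8.
n = 6, so closeness = 5/8.

5/8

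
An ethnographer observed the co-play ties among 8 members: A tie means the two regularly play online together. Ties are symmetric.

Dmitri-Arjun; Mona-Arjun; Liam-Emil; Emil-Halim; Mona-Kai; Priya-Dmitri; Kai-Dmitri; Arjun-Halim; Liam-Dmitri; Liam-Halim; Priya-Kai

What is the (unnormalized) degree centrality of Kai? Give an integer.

3

Kai is directly tied to Dmitri, Mona, and Priya. That is 3 neighbors, so the degree of Kai is 3.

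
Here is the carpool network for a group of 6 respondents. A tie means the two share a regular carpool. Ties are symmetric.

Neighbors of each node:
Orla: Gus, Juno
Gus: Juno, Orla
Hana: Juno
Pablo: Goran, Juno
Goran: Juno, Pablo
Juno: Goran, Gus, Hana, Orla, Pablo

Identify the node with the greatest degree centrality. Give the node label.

Degrees — Goran:2, Gus:2, Hana:1, Juno:5, Orla:2, Pablo:2.
The maximum is 5, attained only by Juno.

Juno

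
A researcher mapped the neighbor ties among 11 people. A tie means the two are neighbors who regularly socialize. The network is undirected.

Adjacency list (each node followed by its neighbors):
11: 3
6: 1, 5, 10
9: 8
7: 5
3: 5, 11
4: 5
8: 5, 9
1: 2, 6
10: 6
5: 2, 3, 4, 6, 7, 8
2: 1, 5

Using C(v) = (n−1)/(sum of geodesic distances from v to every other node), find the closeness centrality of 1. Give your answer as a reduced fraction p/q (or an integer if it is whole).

Distances from 1: 2:1, 3:3, 4:3, 5:2, 6:1, 7:3, 8:3, 9:4, 10:2, 11:4. Sum = 26.
n = 11, so closeness = 10/26 = 5/13.

5/13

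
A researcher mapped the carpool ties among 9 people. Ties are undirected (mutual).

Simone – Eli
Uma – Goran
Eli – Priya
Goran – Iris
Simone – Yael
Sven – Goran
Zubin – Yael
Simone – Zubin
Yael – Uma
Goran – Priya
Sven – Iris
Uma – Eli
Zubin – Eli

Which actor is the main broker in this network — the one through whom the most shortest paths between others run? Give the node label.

Unnormalized betweenness of each node: Eli:33/4, Goran:51/4, Iris:0, Priya:7/2, Simone:7/12, Sven:0, Uma:28/3, Yael:3, Zubin:7/12.
Goran has the largest value, 51/4, making it the main broker — the node through which the most shortest paths run.

Goran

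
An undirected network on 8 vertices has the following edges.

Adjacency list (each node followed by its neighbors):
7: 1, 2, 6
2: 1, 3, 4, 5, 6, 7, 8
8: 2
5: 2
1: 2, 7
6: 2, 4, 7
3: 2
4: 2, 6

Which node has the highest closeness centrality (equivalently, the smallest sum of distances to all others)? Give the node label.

2

Farness (sum of distances to all others) for each node — 1:12, 2:7, 3:13, 4:12, 5:13, 6:11, 7:11, 8:13.
The smallest farness is 7, for 2, so 2 has the highest closeness.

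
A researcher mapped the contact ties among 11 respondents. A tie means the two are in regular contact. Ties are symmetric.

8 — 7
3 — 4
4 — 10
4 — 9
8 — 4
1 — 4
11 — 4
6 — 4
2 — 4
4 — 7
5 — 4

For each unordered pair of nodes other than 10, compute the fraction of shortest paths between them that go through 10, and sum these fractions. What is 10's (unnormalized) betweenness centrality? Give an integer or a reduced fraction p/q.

0

No shortest path between any pair of other nodes passes through 10.
Summing the contributions gives betweenness(10) = 0.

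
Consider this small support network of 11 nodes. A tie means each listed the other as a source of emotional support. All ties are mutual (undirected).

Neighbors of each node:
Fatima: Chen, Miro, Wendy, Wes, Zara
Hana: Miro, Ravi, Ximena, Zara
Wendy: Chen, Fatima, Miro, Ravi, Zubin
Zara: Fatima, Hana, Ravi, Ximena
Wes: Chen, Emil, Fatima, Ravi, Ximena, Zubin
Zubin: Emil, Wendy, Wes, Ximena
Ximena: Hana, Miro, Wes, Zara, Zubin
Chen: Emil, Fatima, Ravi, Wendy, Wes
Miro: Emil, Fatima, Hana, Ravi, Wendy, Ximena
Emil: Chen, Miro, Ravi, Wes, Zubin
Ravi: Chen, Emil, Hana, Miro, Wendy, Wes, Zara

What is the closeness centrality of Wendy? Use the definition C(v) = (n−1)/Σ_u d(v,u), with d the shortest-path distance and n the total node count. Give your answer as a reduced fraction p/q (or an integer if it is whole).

2/3

Distances from Wendy: Chen:1, Emil:2, Fatima:1, Hana:2, Miro:1, Ravi:1, Wes:2, Ximena:2, Zara:2, Zubin:1. Sum = 15.
n = 11, so closeness = 10/15 = 2/3.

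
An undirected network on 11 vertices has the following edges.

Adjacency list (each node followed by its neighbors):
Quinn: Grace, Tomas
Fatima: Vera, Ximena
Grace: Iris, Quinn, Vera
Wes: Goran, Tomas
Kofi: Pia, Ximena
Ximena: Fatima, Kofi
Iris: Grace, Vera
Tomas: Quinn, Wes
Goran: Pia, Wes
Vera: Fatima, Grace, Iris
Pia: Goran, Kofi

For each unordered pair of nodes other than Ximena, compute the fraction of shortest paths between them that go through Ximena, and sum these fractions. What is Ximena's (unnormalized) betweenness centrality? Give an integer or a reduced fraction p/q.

Pairs whose geodesics pass through Ximena — Fatima–Kofi: 1; Fatima–Pia: 1; Fatima–Goran: 1; Fatima–Wes: 1/2; Kofi–Quinn: 1/2; Kofi–Grace: 1; Kofi–Iris: 1; Kofi–Vera: 1; Pia–Grace: 1/2; Pia–Iris: 1; Pia–Vera: 1; Goran–Vera: 1/2.
All other pairs contribute 0.
Summing the contributions gives betweenness(Ximena) = 10.

10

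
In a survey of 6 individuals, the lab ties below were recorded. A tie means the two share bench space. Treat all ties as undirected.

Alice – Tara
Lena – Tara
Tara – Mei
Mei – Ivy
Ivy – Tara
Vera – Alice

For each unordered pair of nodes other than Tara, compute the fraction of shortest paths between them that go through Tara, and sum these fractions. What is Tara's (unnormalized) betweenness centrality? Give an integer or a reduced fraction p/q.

Pairs whose geodesics pass through Tara — Ivy–Lena: 1; Ivy–Vera: 1; Ivy–Alice: 1; Lena–Mei: 1; Lena–Vera: 1; Lena–Alice: 1; Mei–Vera: 1; Mei–Alice: 1.
All other pairs contribute 0.
Summing the contributions gives betweenness(Tara) = 8.

8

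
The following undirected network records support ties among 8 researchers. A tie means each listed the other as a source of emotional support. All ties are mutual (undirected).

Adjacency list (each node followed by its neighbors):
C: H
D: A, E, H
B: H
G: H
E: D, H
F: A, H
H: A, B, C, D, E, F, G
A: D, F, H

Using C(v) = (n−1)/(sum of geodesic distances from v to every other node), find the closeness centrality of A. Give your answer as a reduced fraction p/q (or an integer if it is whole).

7/11

Distances from A: B:2, C:2, D:1, E:2, F:1, G:2, H:1. Sum = 11.
n = 8, so closeness = 7/11.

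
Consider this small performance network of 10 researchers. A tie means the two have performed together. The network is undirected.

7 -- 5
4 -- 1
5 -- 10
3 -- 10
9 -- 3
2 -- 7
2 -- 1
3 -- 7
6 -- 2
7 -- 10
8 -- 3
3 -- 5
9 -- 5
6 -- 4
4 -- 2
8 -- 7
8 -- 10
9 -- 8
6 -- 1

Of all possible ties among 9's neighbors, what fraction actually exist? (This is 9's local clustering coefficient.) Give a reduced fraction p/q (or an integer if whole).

9's neighbors: 3, 5, and 8 (k = 3).
Possible neighbor pairs: C(3,2) = 3. Edges among them: 3–5, 3–8 → e = 2.
Clustering(9) = 2/3.

2/3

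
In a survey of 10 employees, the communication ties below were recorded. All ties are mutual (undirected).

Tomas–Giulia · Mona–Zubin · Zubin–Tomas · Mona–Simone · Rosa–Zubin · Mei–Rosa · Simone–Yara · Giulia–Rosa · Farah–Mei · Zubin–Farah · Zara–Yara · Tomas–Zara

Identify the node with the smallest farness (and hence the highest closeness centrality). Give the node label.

Farness (sum of distances to all others) for each node — Farah:21, Giulia:21, Mei:25, Mona:19, Rosa:19, Simone:23, Tomas:17, Yara:25, Zara:21, Zubin:15.
The smallest farness is 15, for Zubin, so Zubin has the highest closeness.

Zubin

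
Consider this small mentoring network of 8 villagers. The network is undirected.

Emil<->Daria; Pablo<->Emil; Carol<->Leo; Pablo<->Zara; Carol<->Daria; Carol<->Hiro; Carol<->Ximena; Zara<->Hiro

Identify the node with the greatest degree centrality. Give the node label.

Degrees — Carol:4, Daria:2, Emil:2, Hiro:2, Leo:1, Pablo:2, Ximena:1, Zara:2.
The maximum is 4, attained only by Carol.

Carol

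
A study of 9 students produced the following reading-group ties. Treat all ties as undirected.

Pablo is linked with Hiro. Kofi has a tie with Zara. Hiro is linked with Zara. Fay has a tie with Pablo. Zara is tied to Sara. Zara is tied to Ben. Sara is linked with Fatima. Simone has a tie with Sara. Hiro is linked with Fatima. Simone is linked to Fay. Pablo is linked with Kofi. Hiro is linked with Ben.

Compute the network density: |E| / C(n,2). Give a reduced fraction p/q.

There are 12 edges and 9 nodes, so the maximum possible is C(9,2) = 36.
Density = 12/36 = 1/3.

1/3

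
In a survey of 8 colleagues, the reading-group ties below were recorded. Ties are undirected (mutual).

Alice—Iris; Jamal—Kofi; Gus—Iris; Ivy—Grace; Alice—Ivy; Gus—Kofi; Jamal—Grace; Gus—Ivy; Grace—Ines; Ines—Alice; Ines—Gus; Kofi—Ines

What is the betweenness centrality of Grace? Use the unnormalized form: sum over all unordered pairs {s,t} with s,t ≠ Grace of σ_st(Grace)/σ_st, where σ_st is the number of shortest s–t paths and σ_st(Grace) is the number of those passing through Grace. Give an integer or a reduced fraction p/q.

5/2

Pairs whose geodesics pass through Grace — Ines–Ivy: 1/3; Ines–Jamal: 1/2; Alice–Jamal: 2/3; Ivy–Jamal: 1.
All other pairs contribute 0.
Summing the contributions gives betweenness(Grace) = 5/2.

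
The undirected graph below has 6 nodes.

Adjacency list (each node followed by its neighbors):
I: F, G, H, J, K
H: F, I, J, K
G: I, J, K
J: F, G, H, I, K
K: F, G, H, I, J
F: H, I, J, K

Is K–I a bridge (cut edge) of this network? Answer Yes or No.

No

Even without that edge, K still reaches I via K – H – I, so the network stays connected. Not a bridge.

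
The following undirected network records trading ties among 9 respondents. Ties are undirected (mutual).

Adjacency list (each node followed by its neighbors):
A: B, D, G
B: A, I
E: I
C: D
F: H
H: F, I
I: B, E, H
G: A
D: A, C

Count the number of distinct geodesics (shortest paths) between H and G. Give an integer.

1

The shortest distance is 4, and the only length-4 path is H–I–B–A–G. So there is exactly 1 shortest path.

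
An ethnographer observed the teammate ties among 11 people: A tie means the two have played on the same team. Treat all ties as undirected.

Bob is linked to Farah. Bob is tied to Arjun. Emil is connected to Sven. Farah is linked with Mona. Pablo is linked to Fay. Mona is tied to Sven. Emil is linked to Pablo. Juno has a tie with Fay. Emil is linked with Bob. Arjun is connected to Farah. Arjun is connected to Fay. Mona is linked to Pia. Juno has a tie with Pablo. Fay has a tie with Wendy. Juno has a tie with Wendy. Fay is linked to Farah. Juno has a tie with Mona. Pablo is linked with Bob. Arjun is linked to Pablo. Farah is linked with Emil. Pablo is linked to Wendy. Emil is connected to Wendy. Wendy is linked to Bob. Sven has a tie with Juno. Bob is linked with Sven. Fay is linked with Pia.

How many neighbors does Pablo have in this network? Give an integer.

Pablo is directly tied to Arjun, Bob, Emil, Fay, Juno, and Wendy. That is 6 neighbors, so the degree of Pablo is 6.

6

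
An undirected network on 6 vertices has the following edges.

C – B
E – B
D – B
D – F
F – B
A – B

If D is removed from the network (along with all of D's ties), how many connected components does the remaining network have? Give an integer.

D's neighbors (B and F) remain reachable from one another through other ties, so the rest of the network stays in one piece.

1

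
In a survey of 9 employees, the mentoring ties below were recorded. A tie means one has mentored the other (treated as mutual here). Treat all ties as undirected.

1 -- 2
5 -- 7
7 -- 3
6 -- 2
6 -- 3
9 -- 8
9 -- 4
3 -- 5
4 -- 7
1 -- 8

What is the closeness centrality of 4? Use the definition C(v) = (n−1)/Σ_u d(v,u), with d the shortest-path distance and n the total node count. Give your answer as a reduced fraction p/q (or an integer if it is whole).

4/9

Distances from 4: 1:3, 2:4, 3:2, 5:2, 6:3, 7:1, 8:2, 9:1. Sum = 18.
n = 9, so closeness = 8/18 = 4/9.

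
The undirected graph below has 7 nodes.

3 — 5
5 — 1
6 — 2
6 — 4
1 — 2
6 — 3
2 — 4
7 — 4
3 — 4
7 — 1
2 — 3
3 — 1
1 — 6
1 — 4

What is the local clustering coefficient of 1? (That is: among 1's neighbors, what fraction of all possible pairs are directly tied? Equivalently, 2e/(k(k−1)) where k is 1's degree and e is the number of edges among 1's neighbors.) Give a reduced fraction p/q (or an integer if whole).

1's neighbors: 2, 3, 4, 5, 6, and 7 (k = 6).
Possible neighbor pairs: C(6,2) = 15. Edges among them: 2–3, 2–4, 2–6, 3–4, 3–5, 3–6, 4–6, 4–7 → e = 8.
Clustering(1) = 8/15.

8/15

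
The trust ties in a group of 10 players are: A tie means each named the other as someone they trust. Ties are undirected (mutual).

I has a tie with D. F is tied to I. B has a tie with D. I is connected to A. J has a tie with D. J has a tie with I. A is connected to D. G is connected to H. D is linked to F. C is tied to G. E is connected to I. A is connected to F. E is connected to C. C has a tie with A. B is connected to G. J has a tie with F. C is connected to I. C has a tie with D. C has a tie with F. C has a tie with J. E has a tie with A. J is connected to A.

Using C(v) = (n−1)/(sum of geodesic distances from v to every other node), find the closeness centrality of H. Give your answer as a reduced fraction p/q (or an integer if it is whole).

9/23

Distances from H: A:3, B:2, C:2, D:3, E:3, F:3, G:1, I:3, J:3. Sum = 23.
n = 10, so closeness = 9/23.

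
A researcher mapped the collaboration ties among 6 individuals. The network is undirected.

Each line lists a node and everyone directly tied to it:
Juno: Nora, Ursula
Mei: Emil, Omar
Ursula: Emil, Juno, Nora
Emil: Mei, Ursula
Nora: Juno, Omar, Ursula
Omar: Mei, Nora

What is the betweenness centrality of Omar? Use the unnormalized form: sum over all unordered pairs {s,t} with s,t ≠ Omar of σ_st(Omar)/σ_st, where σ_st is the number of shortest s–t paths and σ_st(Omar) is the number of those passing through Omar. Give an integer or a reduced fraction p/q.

Pairs whose geodesics pass through Omar — Mei–Nora: 1; Mei–Juno: 1/2.
All other pairs contribute 0.
Summing the contributions gives betweenness(Omar) = 3/2.

3/2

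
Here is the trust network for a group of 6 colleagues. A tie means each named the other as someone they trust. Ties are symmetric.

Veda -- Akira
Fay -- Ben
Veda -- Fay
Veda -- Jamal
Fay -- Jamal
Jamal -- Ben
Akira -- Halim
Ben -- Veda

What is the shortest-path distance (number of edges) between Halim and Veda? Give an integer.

2

One shortest route is Halim – Akira – Veda, which uses 2 edges, and Halim and Veda are not directly tied, so nothing shorter exists. So d(Halim,Veda) = 2.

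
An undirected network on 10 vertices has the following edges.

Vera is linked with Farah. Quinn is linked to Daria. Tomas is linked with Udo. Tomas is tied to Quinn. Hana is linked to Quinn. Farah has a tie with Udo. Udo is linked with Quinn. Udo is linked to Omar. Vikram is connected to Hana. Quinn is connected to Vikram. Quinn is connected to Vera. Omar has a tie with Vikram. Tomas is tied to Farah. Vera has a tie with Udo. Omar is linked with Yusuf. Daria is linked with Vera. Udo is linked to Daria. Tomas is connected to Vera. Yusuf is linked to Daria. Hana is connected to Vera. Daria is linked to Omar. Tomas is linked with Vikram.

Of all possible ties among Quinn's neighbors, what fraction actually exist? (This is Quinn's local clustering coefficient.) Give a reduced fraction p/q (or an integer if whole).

8/15

Quinn's neighbors: Daria, Hana, Tomas, Udo, Vera, and Vikram (k = 6).
Possible neighbor pairs: C(6,2) = 15. Edges among them: Daria–Udo, Daria–Vera, Hana–Vera, Hana–Vikram, Tomas–Udo, Tomas–Vera, Tomas–Vikram, Udo–Vera → e = 8.
Clustering(Quinn) = 8/15.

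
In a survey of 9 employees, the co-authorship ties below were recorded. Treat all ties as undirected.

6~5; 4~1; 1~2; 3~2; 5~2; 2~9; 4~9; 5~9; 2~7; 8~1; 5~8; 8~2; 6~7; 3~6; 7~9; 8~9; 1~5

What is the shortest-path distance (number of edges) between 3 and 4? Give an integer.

3

One shortest route is 3 – 2 – 1 – 4, which uses 3 edges, and at distance 2 from 3 we only reach {1, 5, 7, 8, 9}, which does not include 4. So d(3,4) = 3.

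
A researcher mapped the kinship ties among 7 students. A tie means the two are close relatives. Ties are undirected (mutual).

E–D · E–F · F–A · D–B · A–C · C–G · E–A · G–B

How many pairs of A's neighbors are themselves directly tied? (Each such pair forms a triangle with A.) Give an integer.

1

A's neighbors: C, E, and F.
Neighbor pairs that are themselves tied: A–E–F. Each forms one triangle with A, for 1 in total.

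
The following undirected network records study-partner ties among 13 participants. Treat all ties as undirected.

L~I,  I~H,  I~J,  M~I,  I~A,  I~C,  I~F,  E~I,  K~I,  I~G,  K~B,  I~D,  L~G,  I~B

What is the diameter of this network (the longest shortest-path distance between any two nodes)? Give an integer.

Eccentricity of each node (its greatest distance to any other): A:2, B:2, C:2, D:2, E:2, F:2, G:2, H:2, I:1, J:2, K:2, L:2, M:2.
The maximum eccentricity is 2, realized for instance by the pair F–A via F – I – A. So the diameter is 2.

2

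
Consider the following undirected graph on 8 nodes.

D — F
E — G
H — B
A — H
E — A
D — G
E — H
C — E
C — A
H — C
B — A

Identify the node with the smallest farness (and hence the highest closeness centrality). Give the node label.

Farness (sum of distances to all others) for each node — A:13, B:18, C:14, D:17, E:11, F:23, G:13, H:13.
The smallest farness is 11, for E, so E has the highest closeness.

E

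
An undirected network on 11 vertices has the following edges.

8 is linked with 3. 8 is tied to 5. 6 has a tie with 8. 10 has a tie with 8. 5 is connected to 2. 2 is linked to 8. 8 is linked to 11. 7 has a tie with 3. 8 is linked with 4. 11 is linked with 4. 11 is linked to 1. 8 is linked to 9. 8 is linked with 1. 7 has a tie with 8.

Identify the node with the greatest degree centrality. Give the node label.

Degrees — 1:2, 2:2, 3:2, 4:2, 5:2, 6:1, 7:2, 8:10, 9:1, 10:1, 11:3.
The maximum is 10, attained only by 8.

8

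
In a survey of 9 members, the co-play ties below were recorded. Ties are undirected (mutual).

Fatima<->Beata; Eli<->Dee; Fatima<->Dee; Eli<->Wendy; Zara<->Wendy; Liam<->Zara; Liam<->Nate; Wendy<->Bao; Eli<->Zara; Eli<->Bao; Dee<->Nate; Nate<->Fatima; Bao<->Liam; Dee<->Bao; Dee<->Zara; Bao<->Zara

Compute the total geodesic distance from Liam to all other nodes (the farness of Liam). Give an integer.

Distances from Liam: Bao:1, Beata:3, Dee:2, Eli:2, Fatima:2, Nate:1, Wendy:2, Zara:1.
Sum = 1 + 3 + 2 + 2 + 2 + 1 + 2 + 1 = 14.

14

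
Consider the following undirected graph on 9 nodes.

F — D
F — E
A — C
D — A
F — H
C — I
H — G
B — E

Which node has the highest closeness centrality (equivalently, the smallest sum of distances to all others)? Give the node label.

Farness (sum of distances to all others) for each node — A:20, B:28, C:25, D:17, E:21, F:16, G:28, H:21, I:32.
The smallest farness is 16, for F, so F has the highest closeness.

F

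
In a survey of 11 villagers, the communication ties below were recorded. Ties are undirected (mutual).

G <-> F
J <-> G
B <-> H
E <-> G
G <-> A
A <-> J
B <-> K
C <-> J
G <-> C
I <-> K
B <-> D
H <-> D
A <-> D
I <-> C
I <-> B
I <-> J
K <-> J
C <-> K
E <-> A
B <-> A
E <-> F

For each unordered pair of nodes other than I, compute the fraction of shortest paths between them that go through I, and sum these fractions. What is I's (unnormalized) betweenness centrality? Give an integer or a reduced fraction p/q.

Pairs whose geodesics pass through I — H–J: 1/4; H–C: 1/2; D–C: 1/4; B–J: 1/3; B–C: 1/2.
All other pairs contribute 0.
Summing the contributions gives betweenness(I) = 11/6.

11/6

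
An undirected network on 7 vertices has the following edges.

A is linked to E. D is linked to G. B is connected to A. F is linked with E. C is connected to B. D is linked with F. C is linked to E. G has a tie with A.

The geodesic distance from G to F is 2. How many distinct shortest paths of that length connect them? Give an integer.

1

The shortest distance is 2, and the only length-2 path is G–D–F. So there is exactly 1 shortest path.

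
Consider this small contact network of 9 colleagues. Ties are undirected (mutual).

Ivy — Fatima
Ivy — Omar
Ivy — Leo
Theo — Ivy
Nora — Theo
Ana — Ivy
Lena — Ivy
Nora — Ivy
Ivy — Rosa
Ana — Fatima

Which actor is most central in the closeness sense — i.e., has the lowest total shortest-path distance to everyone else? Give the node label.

Farness (sum of distances to all others) for each node — Ana:14, Fatima:14, Ivy:8, Lena:15, Leo:15, Nora:14, Omar:15, Rosa:15, Theo:14.
The smallest farness is 8, for Ivy, so Ivy has the highest closeness.

Ivy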